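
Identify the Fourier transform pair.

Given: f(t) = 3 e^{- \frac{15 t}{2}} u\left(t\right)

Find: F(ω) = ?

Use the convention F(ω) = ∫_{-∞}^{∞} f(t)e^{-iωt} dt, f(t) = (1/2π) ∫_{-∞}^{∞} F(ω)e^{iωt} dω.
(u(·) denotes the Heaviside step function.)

F(ω) = \frac{6}{2 i \omega + 15}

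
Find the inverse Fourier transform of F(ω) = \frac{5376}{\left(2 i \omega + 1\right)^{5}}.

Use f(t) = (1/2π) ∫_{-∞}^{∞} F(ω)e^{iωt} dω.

f(t) = 7 t^{4} e^{- \frac{t}{2}} u\left(t\right)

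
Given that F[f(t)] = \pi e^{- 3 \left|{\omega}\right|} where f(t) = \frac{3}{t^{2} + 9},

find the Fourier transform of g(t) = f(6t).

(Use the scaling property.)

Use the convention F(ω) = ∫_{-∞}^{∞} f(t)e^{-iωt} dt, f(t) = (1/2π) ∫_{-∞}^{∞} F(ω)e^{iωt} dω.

F[g](ω) = \frac{\pi e^{- \frac{\left|{\omega}\right|}{2}}}{6}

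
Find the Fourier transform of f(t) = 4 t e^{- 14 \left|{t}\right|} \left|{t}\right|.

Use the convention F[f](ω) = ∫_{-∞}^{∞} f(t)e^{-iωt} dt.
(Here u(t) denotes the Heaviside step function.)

F(ω) = \frac{16 i \omega \left(\omega^{2} - 588\right)}{\left(\omega^{2} + 196\right)^{3}}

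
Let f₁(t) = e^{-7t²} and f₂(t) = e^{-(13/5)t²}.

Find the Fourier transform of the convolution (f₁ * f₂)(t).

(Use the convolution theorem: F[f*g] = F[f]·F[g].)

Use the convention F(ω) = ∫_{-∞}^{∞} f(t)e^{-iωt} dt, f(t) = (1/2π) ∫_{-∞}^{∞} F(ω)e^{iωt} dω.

F[f₁*f₂](ω) = \frac{\sqrt{455} \pi e^{- \frac{12 \omega^{2}}{91}}}{91}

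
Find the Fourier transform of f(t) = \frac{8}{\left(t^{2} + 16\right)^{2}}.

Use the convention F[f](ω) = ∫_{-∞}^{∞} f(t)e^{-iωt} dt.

F(ω) = \frac{\pi \left(4 \left|{\omega}\right| + 1\right) e^{- 4 \left|{\omega}\right|}}{16}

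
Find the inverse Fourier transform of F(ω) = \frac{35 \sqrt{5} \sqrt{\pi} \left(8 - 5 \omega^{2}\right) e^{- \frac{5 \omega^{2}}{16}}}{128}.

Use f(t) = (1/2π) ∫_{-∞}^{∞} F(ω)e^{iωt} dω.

f(t) = 7 t^{2} e^{- \frac{4 t^{2}}{5}}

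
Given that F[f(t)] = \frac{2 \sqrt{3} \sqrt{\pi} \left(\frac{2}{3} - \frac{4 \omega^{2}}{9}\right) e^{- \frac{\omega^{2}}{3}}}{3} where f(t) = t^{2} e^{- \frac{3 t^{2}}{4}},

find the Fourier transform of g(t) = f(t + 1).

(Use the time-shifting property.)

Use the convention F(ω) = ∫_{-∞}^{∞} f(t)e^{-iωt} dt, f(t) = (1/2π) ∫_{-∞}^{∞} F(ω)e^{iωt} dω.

F[g](ω) = \frac{4 \sqrt{3} \sqrt{\pi} \left(3 - 2 \omega^{2}\right) e^{\omega \left(- \frac{\omega}{3} + i\right)}}{27}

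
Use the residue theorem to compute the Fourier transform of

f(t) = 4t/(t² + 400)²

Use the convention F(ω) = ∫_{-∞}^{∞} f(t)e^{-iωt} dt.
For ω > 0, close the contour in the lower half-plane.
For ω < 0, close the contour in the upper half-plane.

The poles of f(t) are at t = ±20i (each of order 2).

Let g(z) = f(z)e^{-iωz}; for large |z| the factor e^{-iωz} decays in the lower half-plane when ω > 0 and in the upper half-plane when ω < 0.

Case ω > 0 (lower half-plane, clockwise contour ⇒ F(ω) = -2πi·ΣRes):
  Res_{z = - 20 i} g(z) = \frac{\omega e^{- 20 \omega}}{20} (pole of order 2)
  F(ω) = -2πi·ΣRes = - \frac{i \pi \omega e^{- 20 \omega}}{10}

Case ω < 0 (upper half-plane, counterclockwise contour ⇒ F(ω) = +2πi·ΣRes):
  Res_{z = 20 i} g(z) = - \frac{\omega e^{20 \omega}}{20} (pole of order 2)
  F(ω) = 2πi·ΣRes = - \frac{i \pi \omega e^{20 \omega}}{10}

Both cases combine into a single formula in |ω|:

F(ω) = - \frac{i \pi \omega e^{- 20 \left|{\omega}\right|}}{10}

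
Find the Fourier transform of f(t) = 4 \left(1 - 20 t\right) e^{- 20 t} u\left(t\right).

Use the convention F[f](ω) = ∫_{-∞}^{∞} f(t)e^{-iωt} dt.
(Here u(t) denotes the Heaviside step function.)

F(ω) = \frac{4 i \omega}{- \omega^{2} + 40 i \omega + 400}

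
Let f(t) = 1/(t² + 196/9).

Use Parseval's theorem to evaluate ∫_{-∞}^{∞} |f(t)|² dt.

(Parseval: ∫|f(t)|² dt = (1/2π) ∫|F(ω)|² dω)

∫|f(t)|² dt = \frac{27 \pi}{5488}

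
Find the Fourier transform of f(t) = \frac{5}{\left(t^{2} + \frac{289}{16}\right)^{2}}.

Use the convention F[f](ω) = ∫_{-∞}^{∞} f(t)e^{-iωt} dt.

F(ω) = \frac{40 \pi \left(17 \left|{\omega}\right| + 4\right) e^{- \frac{17 \left|{\omega}\right|}{4}}}{4913}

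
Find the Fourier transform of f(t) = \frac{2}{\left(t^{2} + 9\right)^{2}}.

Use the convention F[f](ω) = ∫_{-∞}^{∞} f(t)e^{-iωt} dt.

F(ω) = \frac{\pi \left(3 \left|{\omega}\right| + 1\right) e^{- 3 \left|{\omega}\right|}}{27}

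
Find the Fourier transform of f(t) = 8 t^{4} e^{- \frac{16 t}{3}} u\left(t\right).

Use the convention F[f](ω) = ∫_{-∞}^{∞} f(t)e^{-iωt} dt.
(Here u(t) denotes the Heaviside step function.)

F(ω) = \frac{46656}{\left(3 i \omega + 16\right)^{5}}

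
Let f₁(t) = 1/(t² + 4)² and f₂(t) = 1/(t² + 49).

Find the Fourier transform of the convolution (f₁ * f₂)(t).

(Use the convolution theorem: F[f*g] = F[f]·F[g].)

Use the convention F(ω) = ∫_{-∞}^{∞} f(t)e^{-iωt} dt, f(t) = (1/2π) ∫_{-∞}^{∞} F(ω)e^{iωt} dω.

F[f₁*f₂](ω) = \frac{\pi^{2} \left(2 \left|{\omega}\right| + 1\right) e^{- 9 \left|{\omega}\right|}}{112}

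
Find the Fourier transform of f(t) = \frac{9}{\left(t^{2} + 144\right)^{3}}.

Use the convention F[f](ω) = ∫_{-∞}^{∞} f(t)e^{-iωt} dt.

F(ω) = \frac{\pi \left(48 \omega^{2} + 12 \left|{\omega}\right| + 1\right) e^{- 12 \left|{\omega}\right|}}{73728}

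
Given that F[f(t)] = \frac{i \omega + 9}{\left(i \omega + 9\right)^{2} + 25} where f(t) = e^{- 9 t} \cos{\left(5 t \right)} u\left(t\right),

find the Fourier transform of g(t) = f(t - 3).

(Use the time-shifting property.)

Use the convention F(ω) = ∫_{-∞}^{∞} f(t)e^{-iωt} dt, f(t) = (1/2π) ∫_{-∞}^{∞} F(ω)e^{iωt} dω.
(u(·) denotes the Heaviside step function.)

F[g](ω) = \frac{\left(i \omega + 9\right) e^{- 3 i \omega}}{\left(i \omega + 9\right)^{2} + 25}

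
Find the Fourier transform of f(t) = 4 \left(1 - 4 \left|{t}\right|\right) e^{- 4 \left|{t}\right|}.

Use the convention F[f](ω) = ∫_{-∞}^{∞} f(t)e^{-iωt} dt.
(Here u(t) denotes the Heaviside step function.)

F(ω) = \frac{64 \omega^{2}}{\left(\omega^{2} + 16\right)^{2}}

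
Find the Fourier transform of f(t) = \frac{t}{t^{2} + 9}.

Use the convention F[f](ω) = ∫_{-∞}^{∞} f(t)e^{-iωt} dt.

F(ω) = - i \pi e^{- 3 \left|{\omega}\right|} \operatorname{sign}{\left(\omega \right)}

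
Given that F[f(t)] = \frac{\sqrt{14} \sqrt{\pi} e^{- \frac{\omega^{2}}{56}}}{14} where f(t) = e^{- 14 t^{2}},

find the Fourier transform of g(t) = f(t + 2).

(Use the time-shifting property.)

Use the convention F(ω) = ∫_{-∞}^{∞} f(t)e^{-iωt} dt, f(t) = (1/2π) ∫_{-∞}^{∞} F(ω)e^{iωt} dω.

F[g](ω) = \frac{\sqrt{14} \sqrt{\pi} e^{\frac{\omega \left(- \omega + 112 i\right)}{56}}}{14}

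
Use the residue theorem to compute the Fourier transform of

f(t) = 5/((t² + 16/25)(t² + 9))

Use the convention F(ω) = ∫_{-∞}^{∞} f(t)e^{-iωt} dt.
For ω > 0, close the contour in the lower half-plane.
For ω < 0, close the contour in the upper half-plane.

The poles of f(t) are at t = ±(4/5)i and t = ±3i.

Let g(z) = f(z)e^{-iωz}; for large |z| the factor e^{-iωz} decays in the lower half-plane when ω > 0 and in the upper half-plane when ω < 0.

Case ω > 0 (lower half-plane, clockwise contour ⇒ F(ω) = -2πi·ΣRes):
  Res_{z = - \frac{4 i}{5}} g(z) = \frac{625 i e^{- \frac{4 \omega}{5}}}{1672}
  Res_{z = - 3 i} g(z) = - \frac{125 i e^{- 3 \omega}}{1254}
  F(ω) = -2πi·ΣRes = - \frac{125 \pi e^{- 3 \omega}}{627} + \frac{625 \pi e^{- \frac{4 \omega}{5}}}{836}

Case ω < 0 (upper half-plane, counterclockwise contour ⇒ F(ω) = +2πi·ΣRes):
  Res_{z = \frac{4 i}{5}} g(z) = - \frac{625 i e^{\frac{4 \omega}{5}}}{1672}
  Res_{z = 3 i} g(z) = \frac{125 i e^{3 \omega}}{1254}
  F(ω) = 2πi·ΣRes = \frac{125 \pi \left(15 e^{\frac{4 \omega}{5}} - 4 e^{3 \omega}\right)}{2508}

Both cases combine into a single formula in |ω|:

F(ω) = - \frac{125 \pi e^{- 3 \left|{\omega}\right|}}{627} + \frac{625 \pi e^{- \frac{4 \left|{\omega}\right|}{5}}}{836}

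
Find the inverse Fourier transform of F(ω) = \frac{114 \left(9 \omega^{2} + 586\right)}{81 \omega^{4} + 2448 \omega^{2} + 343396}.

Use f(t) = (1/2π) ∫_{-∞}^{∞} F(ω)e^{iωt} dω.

f(t) = e^{- \frac{19 \left|{t}\right|}{3}} \cos{\left(5 \left|{t}\right| \right)}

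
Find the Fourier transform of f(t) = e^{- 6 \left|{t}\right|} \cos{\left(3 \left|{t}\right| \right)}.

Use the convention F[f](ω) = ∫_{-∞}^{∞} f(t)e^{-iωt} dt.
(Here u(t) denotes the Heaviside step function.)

F(ω) = \frac{12 \left(\omega^{2} + 45\right)}{\omega^{4} + 54 \omega^{2} + 2025}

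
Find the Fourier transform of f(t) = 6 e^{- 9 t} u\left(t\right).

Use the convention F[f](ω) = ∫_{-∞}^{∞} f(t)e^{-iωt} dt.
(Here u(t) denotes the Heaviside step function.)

F(ω) = \frac{6}{i \omega + 9}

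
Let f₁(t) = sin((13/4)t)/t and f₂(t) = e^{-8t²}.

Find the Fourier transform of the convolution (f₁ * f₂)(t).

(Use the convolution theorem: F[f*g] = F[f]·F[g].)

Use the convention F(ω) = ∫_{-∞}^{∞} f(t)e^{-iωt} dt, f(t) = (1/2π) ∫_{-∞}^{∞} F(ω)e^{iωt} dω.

F[f₁*f₂](ω) = \begin{cases} \frac{\sqrt{2} \pi^{\frac{3}{2}} e^{- \frac{\omega^{2}}{32}}}{4} & \text{for}\: \omega > - \frac{13}{4} \wedge \omega < \frac{13}{4} \\0 & \text{otherwise} \end{cases}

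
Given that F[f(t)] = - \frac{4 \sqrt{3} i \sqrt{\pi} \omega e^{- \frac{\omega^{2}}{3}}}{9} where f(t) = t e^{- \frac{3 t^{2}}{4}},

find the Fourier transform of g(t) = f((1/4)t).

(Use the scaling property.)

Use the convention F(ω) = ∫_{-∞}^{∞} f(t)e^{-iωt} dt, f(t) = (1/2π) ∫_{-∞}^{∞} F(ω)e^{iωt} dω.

F[g](ω) = - \frac{64 \sqrt{3} i \sqrt{\pi} \omega e^{- \frac{16 \omega^{2}}{3}}}{9}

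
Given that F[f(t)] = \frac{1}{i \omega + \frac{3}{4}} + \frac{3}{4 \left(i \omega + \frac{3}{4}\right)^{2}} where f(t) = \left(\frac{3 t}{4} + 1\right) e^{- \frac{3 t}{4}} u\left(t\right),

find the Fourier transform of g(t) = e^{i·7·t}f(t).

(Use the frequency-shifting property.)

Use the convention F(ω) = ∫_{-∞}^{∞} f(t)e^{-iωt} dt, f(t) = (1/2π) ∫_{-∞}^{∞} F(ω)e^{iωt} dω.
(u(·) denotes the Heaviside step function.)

F[g](ω) = \frac{- 16 i \omega - 24 + 112 i}{16 \omega^{2} + \omega \left(-224 - 24 i\right) + 775 + 168 i}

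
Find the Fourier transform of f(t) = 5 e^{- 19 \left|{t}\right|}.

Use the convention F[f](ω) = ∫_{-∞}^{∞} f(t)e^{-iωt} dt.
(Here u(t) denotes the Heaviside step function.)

F(ω) = \frac{190}{\omega^{2} + 361}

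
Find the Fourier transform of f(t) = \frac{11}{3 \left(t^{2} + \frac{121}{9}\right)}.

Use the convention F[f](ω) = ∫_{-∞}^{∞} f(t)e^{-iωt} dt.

F(ω) = \pi e^{- \frac{11 \left|{\omega}\right|}{3}}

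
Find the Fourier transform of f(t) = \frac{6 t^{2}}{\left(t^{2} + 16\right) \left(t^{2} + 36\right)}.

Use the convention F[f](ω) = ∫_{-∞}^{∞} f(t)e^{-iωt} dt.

F(ω) = \frac{3 \pi \left(3 - 2 e^{2 \left|{\omega}\right|}\right) e^{- 6 \left|{\omega}\right|}}{5}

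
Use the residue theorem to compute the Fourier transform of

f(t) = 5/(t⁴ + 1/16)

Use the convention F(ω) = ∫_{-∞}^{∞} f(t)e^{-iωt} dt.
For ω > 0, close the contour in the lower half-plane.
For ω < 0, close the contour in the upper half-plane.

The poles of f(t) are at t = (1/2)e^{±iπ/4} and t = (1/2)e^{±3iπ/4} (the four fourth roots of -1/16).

Let g(z) = f(z)e^{-iωz}; for large |z| the factor e^{-iωz} decays in the lower half-plane when ω > 0 and in the upper half-plane when ω < 0.

Case ω > 0 (lower half-plane, clockwise contour ⇒ F(ω) = -2πi·ΣRes):
  Res_{z = - \frac{\sqrt{2}}{4} - \frac{\sqrt{2} i}{4}} g(z) = \sqrt{2} \left(5 + 5 i\right) e^{\frac{\sqrt{2} \omega \left(-1 + i\right)}{4}}
  Res_{z = \frac{\sqrt{2}}{4} - \frac{\sqrt{2} i}{4}} g(z) = \sqrt{2} \left(-5 + 5 i\right) e^{- \frac{\sqrt{2} \omega \left(1 + i\right)}{4}}
  F(ω) = -2πi·ΣRes = 10 \sqrt{2} \pi \left(\left(1 - i\right) e^{\frac{\sqrt{2} i \omega}{2}} + 1 + i\right) e^{- \frac{\sqrt{2} \omega \left(1 + i\right)}{4}} = 40 \pi e^{- \frac{\sqrt{2} \omega}{4}} \sin{\left(\frac{\sqrt{2} \omega}{4} + \frac{\pi}{4} \right)}

Case ω < 0 (upper half-plane, counterclockwise contour ⇒ F(ω) = +2πi·ΣRes):
  Res_{z = \frac{\sqrt{2}}{4} + \frac{\sqrt{2} i}{4}} g(z) = \sqrt{2} \left(-5 - 5 i\right) e^{\frac{\sqrt{2} \omega \left(1 - i\right)}{4}}
  Res_{z = - \frac{\sqrt{2}}{4} + \frac{\sqrt{2} i}{4}} g(z) = \sqrt{2} \left(5 - 5 i\right) e^{\frac{\sqrt{2} \omega \left(1 + i\right)}{4}}
  F(ω) = 2πi·ΣRes = - 10 \sqrt{2} i \pi \left(\left(1 + i\right) e^{\frac{\sqrt{2} \omega \left(1 - i\right)}{4}} - \left(1 - i\right) e^{\frac{\sqrt{2} \omega \left(1 + i\right)}{4}}\right) = 40 \pi e^{\frac{\sqrt{2} \omega}{4}} \cos{\left(\frac{\sqrt{2} \omega}{4} + \frac{\pi}{4} \right)}

Both cases combine into a single formula in |ω|:

F(ω) = 40 \pi e^{- \frac{\sqrt{2} \left|{\omega}\right|}{4}} \sin{\left(\frac{\sqrt{2} \left|{\omega}\right|}{4} + \frac{\pi}{4} \right)}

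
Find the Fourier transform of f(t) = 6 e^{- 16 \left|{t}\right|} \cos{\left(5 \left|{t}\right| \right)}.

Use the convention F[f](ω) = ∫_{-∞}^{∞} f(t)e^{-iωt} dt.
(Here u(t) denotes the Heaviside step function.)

F(ω) = \frac{192 \left(\omega^{2} + 281\right)}{\omega^{4} + 462 \omega^{2} + 78961}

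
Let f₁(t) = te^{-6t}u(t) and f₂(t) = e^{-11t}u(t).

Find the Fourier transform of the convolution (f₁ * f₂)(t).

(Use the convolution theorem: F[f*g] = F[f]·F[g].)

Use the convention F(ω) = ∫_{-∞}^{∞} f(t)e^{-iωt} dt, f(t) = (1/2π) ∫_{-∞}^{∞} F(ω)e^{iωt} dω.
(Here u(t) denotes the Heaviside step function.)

F[f₁*f₂](ω) = \frac{1}{\left(i \omega + 6\right)^{2} \left(i \omega + 11\right)}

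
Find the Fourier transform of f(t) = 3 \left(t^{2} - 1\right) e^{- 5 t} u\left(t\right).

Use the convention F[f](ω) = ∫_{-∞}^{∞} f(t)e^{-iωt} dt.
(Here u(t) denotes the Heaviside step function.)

F(ω) = \frac{3 \left(2 i \omega - \left(i \omega + 5\right)^{3} + 10\right)}{\left(i \omega + 5\right)^{4}}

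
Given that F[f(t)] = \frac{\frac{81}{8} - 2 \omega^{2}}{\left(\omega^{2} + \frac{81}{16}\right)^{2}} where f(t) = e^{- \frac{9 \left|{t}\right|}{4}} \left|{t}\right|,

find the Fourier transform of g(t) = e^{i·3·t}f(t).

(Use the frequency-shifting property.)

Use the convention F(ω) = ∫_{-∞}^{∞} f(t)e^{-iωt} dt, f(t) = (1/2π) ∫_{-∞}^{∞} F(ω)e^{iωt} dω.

F[g](ω) = \frac{32 \left(81 - 16 \left(\omega - 3\right)^{2}\right)}{\left(16 \left(\omega - 3\right)^{2} + 81\right)^{2}}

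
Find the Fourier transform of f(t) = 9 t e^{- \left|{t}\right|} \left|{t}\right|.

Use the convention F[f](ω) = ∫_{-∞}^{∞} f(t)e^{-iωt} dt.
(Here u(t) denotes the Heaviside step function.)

F(ω) = \frac{36 i \omega \left(\omega^{2} - 3\right)}{\left(\omega^{2} + 1\right)^{3}}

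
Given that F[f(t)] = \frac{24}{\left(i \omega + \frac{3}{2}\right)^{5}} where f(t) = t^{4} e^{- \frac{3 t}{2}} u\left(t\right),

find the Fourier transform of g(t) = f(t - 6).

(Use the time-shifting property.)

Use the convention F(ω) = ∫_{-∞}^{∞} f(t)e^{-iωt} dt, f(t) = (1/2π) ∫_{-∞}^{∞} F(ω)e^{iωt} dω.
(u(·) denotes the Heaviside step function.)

F[g](ω) = \frac{768 e^{- 6 i \omega}}{\left(2 i \omega + 3\right)^{5}}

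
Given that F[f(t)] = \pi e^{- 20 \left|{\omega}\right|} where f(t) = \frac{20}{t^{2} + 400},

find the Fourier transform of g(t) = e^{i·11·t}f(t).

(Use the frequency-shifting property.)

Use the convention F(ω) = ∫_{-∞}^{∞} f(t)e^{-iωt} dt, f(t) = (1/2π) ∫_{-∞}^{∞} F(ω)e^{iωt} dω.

F[g](ω) = \pi e^{- 20 \left|{\omega - 11}\right|}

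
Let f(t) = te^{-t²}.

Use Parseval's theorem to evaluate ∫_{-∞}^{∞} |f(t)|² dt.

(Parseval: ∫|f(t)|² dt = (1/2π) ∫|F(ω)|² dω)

∫|f(t)|² dt = \frac{\sqrt{2} \sqrt{\pi}}{8}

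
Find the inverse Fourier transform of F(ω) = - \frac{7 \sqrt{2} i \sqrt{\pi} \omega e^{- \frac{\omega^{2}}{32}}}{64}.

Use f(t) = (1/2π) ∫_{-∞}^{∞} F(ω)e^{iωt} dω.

f(t) = 7 t e^{- 8 t^{2}}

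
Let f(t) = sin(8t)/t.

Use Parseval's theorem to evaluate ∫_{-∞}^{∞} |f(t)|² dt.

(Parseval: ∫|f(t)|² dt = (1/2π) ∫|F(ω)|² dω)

∫|f(t)|² dt = 8 \pi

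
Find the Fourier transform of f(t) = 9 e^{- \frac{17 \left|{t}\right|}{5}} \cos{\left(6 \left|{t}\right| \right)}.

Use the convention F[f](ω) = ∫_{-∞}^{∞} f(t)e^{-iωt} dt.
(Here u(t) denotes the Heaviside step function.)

F(ω) = \frac{1530 \left(25 \omega^{2} + 1189\right)}{625 \omega^{4} - 30550 \omega^{2} + 1413721}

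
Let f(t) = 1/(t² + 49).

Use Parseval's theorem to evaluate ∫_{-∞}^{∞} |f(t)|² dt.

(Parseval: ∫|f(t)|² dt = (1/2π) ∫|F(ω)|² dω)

∫|f(t)|² dt = \frac{\pi}{686}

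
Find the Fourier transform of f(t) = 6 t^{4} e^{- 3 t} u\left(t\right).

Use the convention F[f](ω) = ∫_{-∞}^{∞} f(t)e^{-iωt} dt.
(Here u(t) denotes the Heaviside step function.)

F(ω) = \frac{144}{\left(i \omega + 3\right)^{5}}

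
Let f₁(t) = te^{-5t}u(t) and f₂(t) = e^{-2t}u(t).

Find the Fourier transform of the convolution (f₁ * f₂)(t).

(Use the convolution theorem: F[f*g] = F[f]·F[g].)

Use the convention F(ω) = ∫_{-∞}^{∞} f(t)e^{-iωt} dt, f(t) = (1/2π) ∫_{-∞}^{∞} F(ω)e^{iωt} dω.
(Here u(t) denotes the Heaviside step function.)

F[f₁*f₂](ω) = \frac{1}{\left(i \omega + 2\right) \left(i \omega + 5\right)^{2}}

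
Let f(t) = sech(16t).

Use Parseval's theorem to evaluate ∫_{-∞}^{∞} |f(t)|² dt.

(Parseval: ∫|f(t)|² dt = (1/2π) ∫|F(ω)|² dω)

∫|f(t)|² dt = \frac{1}{8}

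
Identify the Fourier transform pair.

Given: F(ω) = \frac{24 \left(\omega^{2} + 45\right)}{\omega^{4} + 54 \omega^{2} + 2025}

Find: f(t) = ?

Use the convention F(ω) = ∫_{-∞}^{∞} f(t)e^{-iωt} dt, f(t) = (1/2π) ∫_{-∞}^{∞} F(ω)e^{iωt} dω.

f(t) = 2 e^{- 6 \left|{t}\right|} \cos{\left(3 t \right)}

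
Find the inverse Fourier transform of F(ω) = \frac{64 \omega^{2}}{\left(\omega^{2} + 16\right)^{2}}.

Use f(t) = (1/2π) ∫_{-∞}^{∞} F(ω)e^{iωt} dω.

f(t) = 4 \left(1 - 4 \left|{t}\right|\right) e^{- 4 \left|{t}\right|}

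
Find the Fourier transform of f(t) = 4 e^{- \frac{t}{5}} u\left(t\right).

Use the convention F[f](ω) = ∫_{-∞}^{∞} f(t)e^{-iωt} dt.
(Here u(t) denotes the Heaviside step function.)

F(ω) = \frac{20}{5 i \omega + 1}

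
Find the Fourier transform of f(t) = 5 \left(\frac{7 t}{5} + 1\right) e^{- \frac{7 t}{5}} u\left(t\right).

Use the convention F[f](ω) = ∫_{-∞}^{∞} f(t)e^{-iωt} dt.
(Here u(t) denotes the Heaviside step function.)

F(ω) = \frac{25 \left(- 5 i \omega - 14\right)}{25 \omega^{2} - 70 i \omega - 49}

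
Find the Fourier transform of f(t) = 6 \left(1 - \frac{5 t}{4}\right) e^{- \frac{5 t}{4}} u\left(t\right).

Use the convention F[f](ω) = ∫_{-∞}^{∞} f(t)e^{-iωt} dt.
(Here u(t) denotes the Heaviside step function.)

F(ω) = \frac{96 i \omega}{- 16 \omega^{2} + 40 i \omega + 25}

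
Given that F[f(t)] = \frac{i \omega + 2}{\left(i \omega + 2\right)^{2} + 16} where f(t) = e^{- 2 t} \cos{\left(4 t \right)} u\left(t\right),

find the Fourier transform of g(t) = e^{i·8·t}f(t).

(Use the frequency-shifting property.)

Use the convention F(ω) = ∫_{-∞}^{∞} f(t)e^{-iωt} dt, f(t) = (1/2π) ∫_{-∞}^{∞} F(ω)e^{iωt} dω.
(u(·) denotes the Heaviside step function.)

F[g](ω) = \frac{i \left(\omega - 8\right) + 2}{\left(i \left(\omega - 8\right) + 2\right)^{2} + 16}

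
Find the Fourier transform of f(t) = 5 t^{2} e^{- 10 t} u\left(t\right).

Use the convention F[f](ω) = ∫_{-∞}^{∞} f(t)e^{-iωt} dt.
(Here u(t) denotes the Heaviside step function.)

F(ω) = \frac{10}{\left(i \omega + 10\right)^{3}}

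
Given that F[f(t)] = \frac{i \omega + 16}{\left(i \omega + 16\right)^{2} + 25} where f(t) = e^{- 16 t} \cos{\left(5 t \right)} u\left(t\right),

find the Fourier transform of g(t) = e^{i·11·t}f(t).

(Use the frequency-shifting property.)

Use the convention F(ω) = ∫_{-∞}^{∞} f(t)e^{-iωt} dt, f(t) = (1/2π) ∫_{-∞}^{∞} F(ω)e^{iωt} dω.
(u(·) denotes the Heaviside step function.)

F[g](ω) = \frac{i \left(\omega - 11\right) + 16}{\left(i \left(\omega - 11\right) + 16\right)^{2} + 25}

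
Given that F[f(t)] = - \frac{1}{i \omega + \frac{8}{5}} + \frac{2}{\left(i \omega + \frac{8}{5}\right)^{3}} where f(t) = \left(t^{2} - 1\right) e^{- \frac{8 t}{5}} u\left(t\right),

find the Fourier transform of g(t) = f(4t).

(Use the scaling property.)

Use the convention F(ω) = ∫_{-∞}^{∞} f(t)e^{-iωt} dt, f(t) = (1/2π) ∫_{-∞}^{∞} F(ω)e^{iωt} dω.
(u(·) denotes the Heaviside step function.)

F[g](ω) = \frac{5 \left(4000 i \omega - \left(5 i \omega + 32\right)^{3} + 25600\right)}{\left(5 i \omega + 32\right)^{4}}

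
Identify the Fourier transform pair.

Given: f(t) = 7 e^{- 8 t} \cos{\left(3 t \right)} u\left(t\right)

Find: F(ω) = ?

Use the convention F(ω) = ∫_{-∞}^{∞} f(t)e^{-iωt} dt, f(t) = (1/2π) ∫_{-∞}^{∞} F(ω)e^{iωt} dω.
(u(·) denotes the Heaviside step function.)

F(ω) = \frac{7 \left(i \omega + 8\right)}{\left(i \omega + 8\right)^{2} + 9}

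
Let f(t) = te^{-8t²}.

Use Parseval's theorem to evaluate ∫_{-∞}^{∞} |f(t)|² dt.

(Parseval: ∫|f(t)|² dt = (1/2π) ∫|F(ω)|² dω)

∫|f(t)|² dt = \frac{\sqrt{\pi}}{128}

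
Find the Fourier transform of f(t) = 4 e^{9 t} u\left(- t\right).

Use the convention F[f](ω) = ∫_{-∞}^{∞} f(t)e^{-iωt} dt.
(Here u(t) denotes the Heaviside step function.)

F(ω) = - \frac{4}{i \omega - 9}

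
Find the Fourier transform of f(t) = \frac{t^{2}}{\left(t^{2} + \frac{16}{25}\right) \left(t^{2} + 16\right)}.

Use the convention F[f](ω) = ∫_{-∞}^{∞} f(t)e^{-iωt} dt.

F(ω) = \frac{25 \pi e^{- 4 \left|{\omega}\right|}}{96} - \frac{5 \pi e^{- \frac{4 \left|{\omega}\right|}{5}}}{96}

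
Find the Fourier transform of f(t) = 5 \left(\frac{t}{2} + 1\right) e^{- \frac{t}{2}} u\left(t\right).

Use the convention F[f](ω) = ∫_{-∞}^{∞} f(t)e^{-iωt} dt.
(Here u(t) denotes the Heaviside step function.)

F(ω) = \frac{20 \left(- i \omega - 1\right)}{4 \omega^{2} - 4 i \omega - 1}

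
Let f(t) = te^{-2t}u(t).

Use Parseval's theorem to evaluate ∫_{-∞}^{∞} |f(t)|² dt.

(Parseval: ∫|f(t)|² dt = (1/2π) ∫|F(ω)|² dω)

∫|f(t)|² dt = \frac{1}{32}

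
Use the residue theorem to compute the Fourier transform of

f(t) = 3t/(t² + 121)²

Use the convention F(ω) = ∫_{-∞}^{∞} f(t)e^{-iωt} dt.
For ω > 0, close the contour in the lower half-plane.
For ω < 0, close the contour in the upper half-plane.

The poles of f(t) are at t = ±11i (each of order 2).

Let g(z) = f(z)e^{-iωz}; for large |z| the factor e^{-iωz} decays in the lower half-plane when ω > 0 and in the upper half-plane when ω < 0.

Case ω > 0 (lower half-plane, clockwise contour ⇒ F(ω) = -2πi·ΣRes):
  Res_{z = - 11 i} g(z) = \frac{3 \omega e^{- 11 \omega}}{44} (pole of order 2)
  F(ω) = -2πi·ΣRes = - \frac{3 i \pi \omega e^{- 11 \omega}}{22}

Case ω < 0 (upper half-plane, counterclockwise contour ⇒ F(ω) = +2πi·ΣRes):
  Res_{z = 11 i} g(z) = - \frac{3 \omega e^{11 \omega}}{44} (pole of order 2)
  F(ω) = 2πi·ΣRes = - \frac{3 i \pi \omega e^{11 \omega}}{22}

Both cases combine into a single formula in |ω|:

F(ω) = - \frac{3 i \pi \omega e^{- 11 \left|{\omega}\right|}}{22}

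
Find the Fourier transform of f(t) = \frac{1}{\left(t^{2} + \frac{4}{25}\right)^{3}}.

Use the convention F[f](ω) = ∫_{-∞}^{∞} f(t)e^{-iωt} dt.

F(ω) = \frac{125 \pi \left(4 \omega^{2} + 30 \left|{\omega}\right| + 75\right) e^{- \frac{2 \left|{\omega}\right|}{5}}}{256}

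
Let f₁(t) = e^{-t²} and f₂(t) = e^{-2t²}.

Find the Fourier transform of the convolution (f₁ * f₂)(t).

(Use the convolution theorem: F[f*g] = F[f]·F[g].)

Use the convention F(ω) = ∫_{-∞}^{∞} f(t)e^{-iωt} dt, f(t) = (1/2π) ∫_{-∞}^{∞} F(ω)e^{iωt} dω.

F[f₁*f₂](ω) = \frac{\sqrt{2} \pi e^{- \frac{3 \omega^{2}}{8}}}{2}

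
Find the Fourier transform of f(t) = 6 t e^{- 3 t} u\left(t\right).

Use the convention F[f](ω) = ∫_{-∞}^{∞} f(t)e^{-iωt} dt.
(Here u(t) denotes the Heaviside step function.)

F(ω) = \frac{6}{\left(i \omega + 3\right)^{2}}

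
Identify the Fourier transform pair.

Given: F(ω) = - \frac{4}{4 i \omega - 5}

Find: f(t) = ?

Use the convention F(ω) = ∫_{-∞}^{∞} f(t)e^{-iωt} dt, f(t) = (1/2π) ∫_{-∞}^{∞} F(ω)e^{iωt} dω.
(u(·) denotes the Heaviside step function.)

f(t) = e^{\frac{5 t}{4}} u\left(- t\right)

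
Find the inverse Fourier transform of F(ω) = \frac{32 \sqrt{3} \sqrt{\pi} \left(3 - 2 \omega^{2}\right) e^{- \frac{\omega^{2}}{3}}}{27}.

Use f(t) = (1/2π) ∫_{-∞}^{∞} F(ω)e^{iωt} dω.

f(t) = 8 t^{2} e^{- \frac{3 t^{2}}{4}}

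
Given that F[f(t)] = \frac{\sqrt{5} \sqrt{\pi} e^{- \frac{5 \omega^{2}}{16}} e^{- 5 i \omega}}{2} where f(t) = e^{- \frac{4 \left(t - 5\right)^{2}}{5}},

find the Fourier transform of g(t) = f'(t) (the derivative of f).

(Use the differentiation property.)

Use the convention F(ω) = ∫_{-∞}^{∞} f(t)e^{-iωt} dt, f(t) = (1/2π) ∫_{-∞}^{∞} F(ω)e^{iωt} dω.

F[g](ω) = \frac{\sqrt{5} i \sqrt{\pi} \omega e^{- 5 \omega \left(\frac{\omega}{16} + i\right)}}{2}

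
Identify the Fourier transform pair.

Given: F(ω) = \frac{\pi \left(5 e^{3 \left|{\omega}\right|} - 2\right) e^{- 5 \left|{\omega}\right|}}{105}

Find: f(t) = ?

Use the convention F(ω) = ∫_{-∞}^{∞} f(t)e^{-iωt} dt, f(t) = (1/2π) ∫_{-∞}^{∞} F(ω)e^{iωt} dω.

f(t) = \frac{2}{\left(t^{2} + 4\right) \left(t^{2} + 25\right)}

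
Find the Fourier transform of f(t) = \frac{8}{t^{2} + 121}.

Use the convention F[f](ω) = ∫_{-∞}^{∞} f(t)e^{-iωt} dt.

F(ω) = \frac{8 \pi e^{- 11 \left|{\omega}\right|}}{11}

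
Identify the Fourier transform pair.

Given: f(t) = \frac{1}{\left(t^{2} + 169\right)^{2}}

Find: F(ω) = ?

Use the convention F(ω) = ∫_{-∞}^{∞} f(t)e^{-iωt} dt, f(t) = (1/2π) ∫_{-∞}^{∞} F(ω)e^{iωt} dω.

F(ω) = \frac{\pi \left(13 \left|{\omega}\right| + 1\right) e^{- 13 \left|{\omega}\right|}}{4394}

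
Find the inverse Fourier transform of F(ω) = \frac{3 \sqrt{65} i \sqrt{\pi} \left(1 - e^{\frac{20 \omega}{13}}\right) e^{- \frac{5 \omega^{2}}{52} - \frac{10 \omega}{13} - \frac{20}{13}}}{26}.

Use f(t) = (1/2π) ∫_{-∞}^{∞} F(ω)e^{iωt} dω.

f(t) = 3 e^{- \frac{13 t^{2}}{5}} \sin{\left(4 t \right)}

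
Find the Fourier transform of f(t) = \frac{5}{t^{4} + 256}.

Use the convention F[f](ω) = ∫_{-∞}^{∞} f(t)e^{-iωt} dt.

F(ω) = \frac{5 \pi e^{- 2 \sqrt{2} \left|{\omega}\right|} \sin{\left(2 \sqrt{2} \left|{\omega}\right| + \frac{\pi}{4} \right)}}{64}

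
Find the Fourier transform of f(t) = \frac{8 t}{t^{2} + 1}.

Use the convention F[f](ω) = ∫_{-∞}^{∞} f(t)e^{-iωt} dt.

F(ω) = - 8 i \pi e^{- \left|{\omega}\right|} \operatorname{sign}{\left(\omega \right)}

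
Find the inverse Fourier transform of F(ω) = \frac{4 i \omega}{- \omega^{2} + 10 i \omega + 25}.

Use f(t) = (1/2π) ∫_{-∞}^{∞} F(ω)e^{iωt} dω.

f(t) = 4 \left(1 - 5 t\right) e^{- 5 t} u\left(t\right)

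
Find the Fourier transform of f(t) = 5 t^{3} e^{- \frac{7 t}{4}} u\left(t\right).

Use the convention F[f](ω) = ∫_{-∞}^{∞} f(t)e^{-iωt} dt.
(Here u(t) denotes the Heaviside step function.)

F(ω) = \frac{7680}{\left(4 i \omega + 7\right)^{4}}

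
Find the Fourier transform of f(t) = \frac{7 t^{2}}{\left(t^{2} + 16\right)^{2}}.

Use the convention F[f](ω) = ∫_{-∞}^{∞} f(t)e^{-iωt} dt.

F(ω) = \frac{7 \pi \left(1 - 4 \left|{\omega}\right|\right) e^{- 4 \left|{\omega}\right|}}{8}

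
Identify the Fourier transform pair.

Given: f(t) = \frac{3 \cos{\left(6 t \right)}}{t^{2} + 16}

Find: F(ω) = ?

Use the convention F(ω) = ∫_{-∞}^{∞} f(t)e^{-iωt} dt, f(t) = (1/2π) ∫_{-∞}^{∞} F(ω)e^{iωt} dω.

F(ω) = \frac{3 \pi e^{- 4 \left|{\omega + 6}\right|}}{8} + \frac{3 \pi e^{- 4 \left|{\omega - 6}\right|}}{8}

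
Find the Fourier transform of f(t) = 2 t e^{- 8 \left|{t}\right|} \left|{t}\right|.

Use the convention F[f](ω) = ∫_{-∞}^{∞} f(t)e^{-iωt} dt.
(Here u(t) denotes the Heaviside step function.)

F(ω) = \frac{8 i \omega \left(\omega^{2} - 192\right)}{\left(\omega^{2} + 64\right)^{3}}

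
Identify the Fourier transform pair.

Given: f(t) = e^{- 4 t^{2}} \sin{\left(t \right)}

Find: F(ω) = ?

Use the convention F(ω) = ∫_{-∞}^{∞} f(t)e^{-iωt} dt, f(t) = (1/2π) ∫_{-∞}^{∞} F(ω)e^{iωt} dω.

F(ω) = \frac{i \sqrt{\pi} \left(1 - e^{\frac{\omega}{4}}\right) e^{- \frac{\omega^{2}}{16} - \frac{\omega}{8} - \frac{1}{16}}}{4}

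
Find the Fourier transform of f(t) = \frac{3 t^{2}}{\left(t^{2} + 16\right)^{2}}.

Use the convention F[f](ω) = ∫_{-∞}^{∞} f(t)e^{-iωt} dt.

F(ω) = \frac{3 \pi \left(1 - 4 \left|{\omega}\right|\right) e^{- 4 \left|{\omega}\right|}}{8}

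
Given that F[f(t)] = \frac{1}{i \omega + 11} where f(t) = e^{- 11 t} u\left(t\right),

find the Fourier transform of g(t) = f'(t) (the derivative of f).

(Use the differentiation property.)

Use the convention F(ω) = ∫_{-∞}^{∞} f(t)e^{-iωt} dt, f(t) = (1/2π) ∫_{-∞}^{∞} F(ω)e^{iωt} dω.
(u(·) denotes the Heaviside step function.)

F[g](ω) = \frac{\omega}{\omega - 11 i}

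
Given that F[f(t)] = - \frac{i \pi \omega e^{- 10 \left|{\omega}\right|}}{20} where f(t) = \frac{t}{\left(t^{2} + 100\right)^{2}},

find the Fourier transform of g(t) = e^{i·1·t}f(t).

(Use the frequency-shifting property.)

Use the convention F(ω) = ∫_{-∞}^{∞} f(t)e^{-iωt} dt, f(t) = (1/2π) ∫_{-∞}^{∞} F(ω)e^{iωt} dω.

F[g](ω) = \frac{i \pi \left(1 - \omega\right) e^{- 10 \left|{\omega - 1}\right|}}{20}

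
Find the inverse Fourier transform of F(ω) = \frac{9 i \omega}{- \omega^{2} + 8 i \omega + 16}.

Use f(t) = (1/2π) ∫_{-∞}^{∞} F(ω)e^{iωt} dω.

f(t) = 9 \left(1 - 4 t\right) e^{- 4 t} u\left(t\right)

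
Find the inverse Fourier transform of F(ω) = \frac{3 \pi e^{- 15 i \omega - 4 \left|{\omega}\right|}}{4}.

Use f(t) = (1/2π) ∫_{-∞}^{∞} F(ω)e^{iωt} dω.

f(t) = \frac{3}{\left(t - 15\right)^{2} + 16}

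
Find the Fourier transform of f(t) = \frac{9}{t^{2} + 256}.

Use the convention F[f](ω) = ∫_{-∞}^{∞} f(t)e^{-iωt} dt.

F(ω) = \frac{9 \pi e^{- 16 \left|{\omega}\right|}}{16}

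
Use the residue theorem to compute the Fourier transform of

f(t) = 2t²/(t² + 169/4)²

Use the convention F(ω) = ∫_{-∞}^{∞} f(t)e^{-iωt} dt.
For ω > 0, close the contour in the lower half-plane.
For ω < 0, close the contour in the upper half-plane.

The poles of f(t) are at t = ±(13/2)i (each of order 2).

Let g(z) = f(z)e^{-iωz}; for large |z| the factor e^{-iωz} decays in the lower half-plane when ω > 0 and in the upper half-plane when ω < 0.

Case ω > 0 (lower half-plane, clockwise contour ⇒ F(ω) = -2πi·ΣRes):
  Res_{z = - \frac{13 i}{2}} g(z) = \frac{i \left(2 - 13 \omega\right) e^{- \frac{13 \omega}{2}}}{26} (pole of order 2)
  F(ω) = -2πi·ΣRes = \frac{\pi \left(2 - 13 \omega\right) e^{- \frac{13 \omega}{2}}}{13}

Case ω < 0 (upper half-plane, counterclockwise contour ⇒ F(ω) = +2πi·ΣRes):
  Res_{z = \frac{13 i}{2}} g(z) = \frac{i \left(- 13 \omega - 2\right) e^{\frac{13 \omega}{2}}}{26} (pole of order 2)
  F(ω) = 2πi·ΣRes = \frac{\pi \left(13 \omega + 2\right) e^{\frac{13 \omega}{2}}}{13}

Both cases combine into a single formula in |ω|:

F(ω) = \frac{\pi \left(2 - 13 \left|{\omega}\right|\right) e^{- \frac{13 \left|{\omega}\right|}{2}}}{13}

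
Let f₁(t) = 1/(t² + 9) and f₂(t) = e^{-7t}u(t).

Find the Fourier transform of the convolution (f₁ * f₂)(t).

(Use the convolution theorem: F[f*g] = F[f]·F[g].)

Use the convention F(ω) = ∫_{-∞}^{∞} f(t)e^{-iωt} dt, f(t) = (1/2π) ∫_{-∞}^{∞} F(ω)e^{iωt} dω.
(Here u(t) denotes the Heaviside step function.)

F[f₁*f₂](ω) = \frac{\pi e^{- 3 \left|{\omega}\right|}}{3 \left(i \omega + 7\right)}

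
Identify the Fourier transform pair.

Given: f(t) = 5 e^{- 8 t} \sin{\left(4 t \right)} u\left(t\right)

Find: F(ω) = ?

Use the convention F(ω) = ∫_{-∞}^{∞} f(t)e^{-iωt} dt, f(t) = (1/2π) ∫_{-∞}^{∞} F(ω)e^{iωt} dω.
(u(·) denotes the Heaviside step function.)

F(ω) = \frac{20}{\left(i \omega + 8\right)^{2} + 16}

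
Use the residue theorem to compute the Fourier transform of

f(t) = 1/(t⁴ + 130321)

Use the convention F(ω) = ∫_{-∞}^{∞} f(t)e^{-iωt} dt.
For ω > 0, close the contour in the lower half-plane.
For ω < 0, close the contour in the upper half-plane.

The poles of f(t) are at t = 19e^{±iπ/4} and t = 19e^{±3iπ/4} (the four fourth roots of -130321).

Let g(z) = f(z)e^{-iωz}; for large |z| the factor e^{-iωz} decays in the lower half-plane when ω > 0 and in the upper half-plane when ω < 0.

Case ω > 0 (lower half-plane, clockwise contour ⇒ F(ω) = -2πi·ΣRes):
  Res_{z = - \frac{19 \sqrt{2}}{2} - \frac{19 \sqrt{2} i}{2}} g(z) = \frac{\sqrt{2} i \left(1 - i\right) e^{\frac{19 \sqrt{2} \omega \left(-1 + i\right)}{2}}}{54872}
  Res_{z = \frac{19 \sqrt{2}}{2} - \frac{19 \sqrt{2} i}{2}} g(z) = \frac{\sqrt{2} i \left(1 + i\right) e^{- \frac{19 \sqrt{2} \omega \left(1 + i\right)}{2}}}{54872}
  F(ω) = -2πi·ΣRes = \frac{\sqrt{2} \pi \left(1 - i\right) \left(e^{19 \sqrt{2} i \omega} + i\right) e^{- \frac{19 \sqrt{2} \omega \left(1 + i\right)}{2}}}{27436} = \frac{\pi e^{- \frac{19 \sqrt{2} \omega}{2}} \sin{\left(\frac{19 \sqrt{2} \omega}{2} + \frac{\pi}{4} \right)}}{6859}

Case ω < 0 (upper half-plane, counterclockwise contour ⇒ F(ω) = +2πi·ΣRes):
  Res_{z = \frac{19 \sqrt{2}}{2} + \frac{19 \sqrt{2} i}{2}} g(z) = \frac{\sqrt{2} i \left(-1 + i\right) e^{\frac{19 \sqrt{2} \omega \left(1 - i\right)}{2}}}{54872}
  Res_{z = - \frac{19 \sqrt{2}}{2} + \frac{19 \sqrt{2} i}{2}} g(z) = \frac{\sqrt{2} \left(1 - i\right) e^{\frac{19 \sqrt{2} \omega \left(1 + i\right)}{2}}}{54872}
  F(ω) = 2πi·ΣRes = - \frac{\sqrt{2} i \pi \left(i \left(1 - i\right) e^{\frac{19 \sqrt{2} \omega \left(1 - i\right)}{2}} - \left(1 - i\right) e^{\frac{19 \sqrt{2} \omega \left(1 + i\right)}{2}}\right)}{27436} = \frac{\pi e^{\frac{19 \sqrt{2} \omega}{2}} \cos{\left(\frac{19 \sqrt{2} \omega}{2} + \frac{\pi}{4} \right)}}{6859}

Both cases combine into a single formula in |ω|:

F(ω) = \frac{\pi e^{- \frac{19 \sqrt{2} \left|{\omega}\right|}{2}} \sin{\left(\frac{19 \sqrt{2} \left|{\omega}\right|}{2} + \frac{\pi}{4} \right)}}{6859}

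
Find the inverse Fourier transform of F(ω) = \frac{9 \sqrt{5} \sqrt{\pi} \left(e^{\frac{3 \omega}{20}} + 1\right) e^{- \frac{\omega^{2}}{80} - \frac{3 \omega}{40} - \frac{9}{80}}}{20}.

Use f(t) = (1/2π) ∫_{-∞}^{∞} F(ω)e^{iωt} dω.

f(t) = 9 e^{- 20 t^{2}} \cos{\left(3 t \right)}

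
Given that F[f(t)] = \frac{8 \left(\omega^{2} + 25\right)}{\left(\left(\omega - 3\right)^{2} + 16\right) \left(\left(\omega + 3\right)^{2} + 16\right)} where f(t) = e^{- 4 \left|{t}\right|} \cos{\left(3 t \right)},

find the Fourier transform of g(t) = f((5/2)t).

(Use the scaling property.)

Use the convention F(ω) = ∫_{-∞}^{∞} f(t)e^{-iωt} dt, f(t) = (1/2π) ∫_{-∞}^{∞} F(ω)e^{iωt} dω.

F[g](ω) = \frac{80 \left(4 \omega^{2} + 625\right)}{16 \omega^{4} + 1400 \omega^{2} + 390625}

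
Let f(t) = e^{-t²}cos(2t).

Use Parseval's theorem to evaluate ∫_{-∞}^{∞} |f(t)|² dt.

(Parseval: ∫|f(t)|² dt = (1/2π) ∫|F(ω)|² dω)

∫|f(t)|² dt = \frac{\sqrt{2} \sqrt{\pi} \left(1 + e^{2}\right)}{4 e^{2}}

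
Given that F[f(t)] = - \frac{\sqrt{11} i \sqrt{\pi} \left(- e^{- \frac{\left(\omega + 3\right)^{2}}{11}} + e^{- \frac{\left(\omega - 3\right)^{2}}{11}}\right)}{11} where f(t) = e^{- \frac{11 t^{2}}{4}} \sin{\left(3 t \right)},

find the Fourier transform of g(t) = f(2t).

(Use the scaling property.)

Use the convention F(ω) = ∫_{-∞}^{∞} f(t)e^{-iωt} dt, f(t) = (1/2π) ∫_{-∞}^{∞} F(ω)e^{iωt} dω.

F[g](ω) = \frac{\sqrt{11} i \sqrt{\pi} \left(1 - e^{\frac{6 \omega}{11}}\right) e^{- \frac{\omega^{2}}{44} - \frac{3 \omega}{11} - \frac{9}{11}}}{22}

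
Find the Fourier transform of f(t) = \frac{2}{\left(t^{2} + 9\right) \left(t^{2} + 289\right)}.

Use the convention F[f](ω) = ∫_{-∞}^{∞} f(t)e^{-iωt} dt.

F(ω) = \frac{\pi \left(17 e^{14 \left|{\omega}\right|} - 3\right) e^{- 17 \left|{\omega}\right|}}{7140}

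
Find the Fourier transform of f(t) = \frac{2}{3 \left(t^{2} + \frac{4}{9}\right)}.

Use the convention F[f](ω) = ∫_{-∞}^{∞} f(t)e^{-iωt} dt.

F(ω) = \pi e^{- \frac{2 \left|{\omega}\right|}{3}}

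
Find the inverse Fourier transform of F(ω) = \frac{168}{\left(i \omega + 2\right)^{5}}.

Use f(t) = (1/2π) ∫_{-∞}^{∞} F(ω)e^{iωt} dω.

f(t) = 7 t^{4} e^{- 2 t} u\left(t\right)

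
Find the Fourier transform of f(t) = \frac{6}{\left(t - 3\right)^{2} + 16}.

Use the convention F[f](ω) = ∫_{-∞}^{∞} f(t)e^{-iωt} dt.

F(ω) = \frac{3 \pi e^{- 3 i \omega - 4 \left|{\omega}\right|}}{2}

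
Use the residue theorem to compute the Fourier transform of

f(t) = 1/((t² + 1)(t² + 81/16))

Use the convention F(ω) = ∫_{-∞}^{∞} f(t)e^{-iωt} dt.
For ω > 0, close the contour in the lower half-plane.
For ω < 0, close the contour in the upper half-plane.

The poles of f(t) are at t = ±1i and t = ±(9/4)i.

Let g(z) = f(z)e^{-iωz}; for large |z| the factor e^{-iωz} decays in the lower half-plane when ω > 0 and in the upper half-plane when ω < 0.

Case ω > 0 (lower half-plane, clockwise contour ⇒ F(ω) = -2πi·ΣRes):
  Res_{z = - i} g(z) = \frac{8 i e^{- \omega}}{65}
  Res_{z = - \frac{9 i}{4}} g(z) = - \frac{32 i e^{- \frac{9 \omega}{4}}}{585}
  F(ω) = -2πi·ΣRes = \frac{16 \pi e^{- \omega}}{65} - \frac{64 \pi e^{- \frac{9 \omega}{4}}}{585}

Case ω < 0 (upper half-plane, counterclockwise contour ⇒ F(ω) = +2πi·ΣRes):
  Res_{z = i} g(z) = - \frac{8 i e^{\omega}}{65}
  Res_{z = \frac{9 i}{4}} g(z) = \frac{32 i e^{\frac{9 \omega}{4}}}{585}
  F(ω) = 2πi·ΣRes = \frac{16 \pi \left(- 4 e^{\frac{9 \omega}{4}} + 9 e^{\omega}\right)}{585}

Both cases combine into a single formula in |ω|:

F(ω) = \frac{16 \pi e^{- \left|{\omega}\right|}}{65} - \frac{64 \pi e^{- \frac{9 \left|{\omega}\right|}{4}}}{585}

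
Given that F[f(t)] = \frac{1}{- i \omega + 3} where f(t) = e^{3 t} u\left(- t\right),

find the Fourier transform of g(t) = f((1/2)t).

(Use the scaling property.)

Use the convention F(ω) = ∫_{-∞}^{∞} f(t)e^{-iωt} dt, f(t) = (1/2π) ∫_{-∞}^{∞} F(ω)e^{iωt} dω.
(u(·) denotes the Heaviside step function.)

F[g](ω) = - \frac{2}{2 i \omega - 3}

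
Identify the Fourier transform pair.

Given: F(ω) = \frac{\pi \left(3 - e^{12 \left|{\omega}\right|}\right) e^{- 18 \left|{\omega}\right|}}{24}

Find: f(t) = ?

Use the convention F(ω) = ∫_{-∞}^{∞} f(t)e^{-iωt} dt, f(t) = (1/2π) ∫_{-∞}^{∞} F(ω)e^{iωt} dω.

f(t) = \frac{2 t^{2}}{\left(t^{2} + 36\right) \left(t^{2} + 324\right)}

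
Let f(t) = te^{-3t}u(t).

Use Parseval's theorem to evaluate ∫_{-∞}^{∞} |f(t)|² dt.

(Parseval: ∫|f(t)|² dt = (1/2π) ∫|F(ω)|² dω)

∫|f(t)|² dt = \frac{1}{108}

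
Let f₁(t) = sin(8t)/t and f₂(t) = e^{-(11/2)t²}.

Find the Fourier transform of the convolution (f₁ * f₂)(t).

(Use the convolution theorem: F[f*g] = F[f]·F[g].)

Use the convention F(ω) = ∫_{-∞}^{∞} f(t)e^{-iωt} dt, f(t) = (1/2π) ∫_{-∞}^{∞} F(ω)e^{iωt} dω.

F[f₁*f₂](ω) = \begin{cases} \frac{\sqrt{22} \pi^{\frac{3}{2}} e^{- \frac{\omega^{2}}{22}}}{11} & \text{for}\: \omega > -8 \wedge \omega < 8 \\0 & \text{otherwise} \end{cases}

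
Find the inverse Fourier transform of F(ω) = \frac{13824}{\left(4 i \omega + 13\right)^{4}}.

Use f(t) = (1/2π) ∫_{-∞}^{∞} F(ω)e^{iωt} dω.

f(t) = 9 t^{3} e^{- \frac{13 t}{4}} u\left(t\right)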